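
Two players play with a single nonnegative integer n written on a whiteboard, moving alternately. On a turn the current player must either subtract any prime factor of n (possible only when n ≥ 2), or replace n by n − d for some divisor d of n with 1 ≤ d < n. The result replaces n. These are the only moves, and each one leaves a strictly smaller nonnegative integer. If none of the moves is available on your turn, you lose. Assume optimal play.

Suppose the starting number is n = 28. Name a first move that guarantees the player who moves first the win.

Build the W/L table. Terminal = L. A non-terminal position is W if it has a move to some L; otherwise it is L.
n=0: no move → L
n=1: no move → L
n=2: reaches L-position 0 → W
n=3: reaches L-position 0 → W
n=4: only reaches 2(W), 3(W), all W → L
n=5: reaches L-position 0 → W
n=6: reaches L-position 4 → W
n=7: reaches L-position 0 → W
n=8: reaches L-position 4 → W
n=9: only reaches 6(W), 8(W), all W → L
n=10: reaches L-position 9 → W
n=11: reaches L-position 0 → W
n=12: reaches L-position 9 → W
n=13: reaches L-position 0 → W
n=14: only reaches 7(W), 12(W), 13(W), all W → L
n=15: reaches L-position 14 → W
n=16: reaches L-position 14 → W
n=17: reaches L-position 0 → W
n=18: reaches L-position 9 → W
n=19: reaches L-position 0 → W
n=20: only reaches 10(W), 15(W), 16(W), 18(W), 19(W), all W → L
n=21: reaches L-position 14 → W
n=22: reaches L-position 20 → W
n=23: reaches L-position 0 → W
n=24: reaches L-position 20 → W
n=25: reaches L-position 20 → W
n=26: only reaches 13(W), 24(W), 25(W), all W → L
n=27: reaches L-position 26 → W
n=28: reaches L-position 14 → W
From 28, the L positions reachable in one move are: 14, 26. Any move reaching one of these is winning.

Move to 14.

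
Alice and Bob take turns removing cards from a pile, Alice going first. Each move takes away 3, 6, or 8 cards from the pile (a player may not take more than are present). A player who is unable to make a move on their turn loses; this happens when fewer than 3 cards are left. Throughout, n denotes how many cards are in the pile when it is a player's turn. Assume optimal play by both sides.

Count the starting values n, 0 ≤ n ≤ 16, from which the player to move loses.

6

Use the standard recursion: the mover loses at a terminal position; elsewhere, the mover wins exactly when some move hands the opponent an L position.
n=0: no move → L
n=1: no move → L
n=2: no move → L
n=3: W (go to 0, an L position)
n=4: W (go to 1, an L position)
n=5: W (go to 2, an L position)
n=6: W (go to 0, an L position)
n=7: W (go to 1, an L position)
n=8: W (go to 2, an L position)
n=9: W (go to 1, an L position)
n=10: W (go to 2, an L position)
n=11: L (options 8(W), 5(W), 3(W) are all W)
n=12: L (options 9(W), 6(W), 4(W) are all W)
n=13: L (options 10(W), 7(W), 5(W) are all W)
n=14: W (go to 11, an L position)
n=15: W (go to 12, an L position)
n=16: W (go to 13, an L position)
L entries with 0 ≤ n ≤ 16: n = 0, 1, 2, 11, 12, 13; that makes 6.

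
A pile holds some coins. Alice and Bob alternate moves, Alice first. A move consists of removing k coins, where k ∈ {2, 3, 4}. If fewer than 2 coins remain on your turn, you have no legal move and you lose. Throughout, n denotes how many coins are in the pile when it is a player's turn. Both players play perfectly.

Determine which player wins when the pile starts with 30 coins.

Build the W/L table. Terminal = L. A non-terminal position is W if it has a move to some L; otherwise it is L.
n=0: no move → L
n=1: no move → L
n=2: reaches L-position 0 → W
n=3: reaches L-position 1 → W
n=4: reaches L-position 1 → W
n=5: reaches L-position 1 → W
n=6: only reaches 4(W), 3(W), 2(W), all W → L
n=7: only reaches 5(W), 4(W), 3(W), all W → L
n=8: reaches L-position 6 → W
n=9: reaches L-position 7 → W
n=10: reaches L-position 7 → W
n=11: reaches L-position 7 → W
n=12: only reaches 10(W), 9(W), 8(W), all W → L
n=13: only reaches 11(W), 10(W), 9(W), all W → L
n=14: reaches L-position 12 → W
n=15: reaches L-position 13 → W
n=16: reaches L-position 13 → W
n=17: reaches L-position 13 → W
n=18: only reaches 16(W), 15(W), 14(W), all W → L
n=19: only reaches 17(W), 16(W), 15(W), all W → L
n=20: reaches L-position 18 → W
n=21: reaches L-position 19 → W
n=22: reaches L-position 19 → W
n=23: reaches L-position 19 → W
n=24: only reaches 22(W), 21(W), 20(W), all W → L
n=25: only reaches 23(W), 22(W), 21(W), all W → L
n=26: reaches L-position 24 → W
n=27: reaches L-position 25 → W
n=28: reaches L-position 25 → W
n=29: reaches L-position 25 → W
n=30: only reaches 28(W), 27(W), 26(W), all W → L
Every move from 30 reaches a W position, so the mover loses.

Bob wins.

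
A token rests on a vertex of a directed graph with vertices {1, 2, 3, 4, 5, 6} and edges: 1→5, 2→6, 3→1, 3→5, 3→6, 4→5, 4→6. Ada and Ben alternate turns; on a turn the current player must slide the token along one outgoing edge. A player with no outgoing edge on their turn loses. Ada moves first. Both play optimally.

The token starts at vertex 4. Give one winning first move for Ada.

Move to 6.

Build the W/L table. Terminal = L. A non-terminal position is W if it has a move to some L; otherwise it is L.
Every edge goes from a vertex to one that appears earlier in the order 5, 6, 4, 1, 3, 2, so processing vertices in that order labels each vertex after all of its successors.
5: no outgoing edge → L
6: no outgoing edge → L
4: →6(L), so W
1: →5(L), so W
3: →6(L), so W
2: →6(L), so W
From 4, the L positions reachable in one move are: 6, 5. Any move reaching one of these is winning.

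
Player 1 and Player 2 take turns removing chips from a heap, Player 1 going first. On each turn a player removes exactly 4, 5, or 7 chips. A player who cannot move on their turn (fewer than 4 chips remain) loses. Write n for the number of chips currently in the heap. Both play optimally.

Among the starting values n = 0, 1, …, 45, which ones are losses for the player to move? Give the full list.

0, 1, 2, 3, 11, 12, 13, 14, 22, 23, 24, 25, 33, 34, 35, 36, 44, 45

Positions with no move are L. A position that does have a move is losing for the player to move precisely when every available move leads to a winning position for the opponent. Fill in the labels:
n=0: no move → L
n=1: no move → L
n=2: no move → L
n=3: no move → L
n=4: →0(L), so W
n=5: →1(L), so W
n=6: →2(L), so W
n=7: →3(L), so W
n=8: →3(L), so W
n=9: →2(L), so W
n=10: →3(L), so W
n=11: →7(W), 6(W), 4(W) — all W, so L
n=12: →8(W), 7(W), 5(W) — all W, so L
n=13: →9(W), 8(W), 6(W) — all W, so L
n=14: →10(W), 9(W), 7(W) — all W, so L
n=15: →11(L), so W
n=16: →12(L), so W
n=17: →13(L), so W
n=18: →14(L), so W
n=19: →14(L), so W
n=20: →13(L), so W
n=21: →14(L), so W
n=22: →18(W), 17(W), 15(W) — all W, so L
n=23: →19(W), 18(W), 16(W) — all W, so L
n=24: →20(W), 19(W), 17(W) — all W, so L
n=25: →21(W), 20(W), 18(W) — all W, so L
n=26: →22(L), so W
n=27: →23(L), so W
n=28: →24(L), so W
n=29: →25(L), so W
n=30: →25(L), so W
n=31: →24(L), so W
n=32: →25(L), so W
n=33: →29(W), 28(W), 26(W) — all W, so L
n=34: →30(W), 29(W), 27(W) — all W, so L
n=35: →31(W), 30(W), 28(W) — all W, so L
n=36: →32(W), 31(W), 29(W) — all W, so L
n=37: →33(L), so W
n=38: →34(L), so W
n=39: →35(L), so W
n=40: →36(L), so W
n=41: →36(L), so W
n=42: →35(L), so W
n=43: →36(L), so W
n=44: →40(W), 39(W), 37(W) — all W, so L
n=45: →41(W), 40(W), 38(W) — all W, so L
The losing starting values of n are exactly the entries labelled L in this table (18 of them).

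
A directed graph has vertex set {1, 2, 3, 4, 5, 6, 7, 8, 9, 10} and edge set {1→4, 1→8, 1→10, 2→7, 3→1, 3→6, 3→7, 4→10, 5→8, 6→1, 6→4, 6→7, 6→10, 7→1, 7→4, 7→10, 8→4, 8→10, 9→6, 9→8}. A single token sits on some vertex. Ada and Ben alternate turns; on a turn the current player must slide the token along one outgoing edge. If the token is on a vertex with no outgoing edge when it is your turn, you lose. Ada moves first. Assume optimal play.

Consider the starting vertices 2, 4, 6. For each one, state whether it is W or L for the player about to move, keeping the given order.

Use the standard recursion: the mover loses at a terminal position; elsewhere, the mover wins exactly when some move hands the opponent an L position.
Every edge goes from a vertex to one that appears earlier in the order 10, 4, 8, 1, 7, 6, 9, 3, 5, 2, so processing vertices in that order labels each vertex after all of its successors.
10: no outgoing edge → L
4: →10(L), so W
8: →10(L), so W
1: →10(L), so W
7: →10(L), so W
6: →10(L), so W
9: →6(W), 8(W) — all W, so L
3: →6(W), 7(W), 1(W) — all W, so L
5: →8(W) only, which is W, so L
2: →7(W) only, which is W, so L

2: L, 4: W, 6: W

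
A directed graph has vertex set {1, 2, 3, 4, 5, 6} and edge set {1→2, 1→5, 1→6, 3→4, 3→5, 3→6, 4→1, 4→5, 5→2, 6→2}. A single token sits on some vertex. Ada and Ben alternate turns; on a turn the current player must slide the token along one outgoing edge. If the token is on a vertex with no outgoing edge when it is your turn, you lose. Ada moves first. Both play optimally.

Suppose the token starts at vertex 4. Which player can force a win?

Ben wins.

Build the W/L table. Terminal = L. A non-terminal position is W if it has a move to some L; otherwise it is L.
Every edge goes from a vertex to one that appears earlier in the order 2, 5, 6, 1, 4, 3, so processing vertices in that order labels each vertex after all of its successors.
2: no outgoing edge → L
5: reaches L-position 2 → W
6: reaches L-position 2 → W
1: reaches L-position 2 → W
4: only reaches 1(W), 5(W), all W → L
3: reaches L-position 4 → W
Every move from 4 reaches a W position, so the mover loses.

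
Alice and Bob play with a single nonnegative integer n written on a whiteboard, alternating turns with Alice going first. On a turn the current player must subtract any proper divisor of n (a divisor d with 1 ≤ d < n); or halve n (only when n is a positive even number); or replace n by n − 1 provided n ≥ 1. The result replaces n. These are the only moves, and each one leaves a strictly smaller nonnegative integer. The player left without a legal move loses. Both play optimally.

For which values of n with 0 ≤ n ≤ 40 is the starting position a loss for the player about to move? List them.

0, 2, 5, 7, 9, 11, 13, 15, 17, 19, 21, 23, 25, 27, 29, 31, 33, 35, 37, 39

Positions with no move are L. A position that does have a move is losing for the player to move precisely when every available move leads to a winning position for the opponent. Fill in the labels:
n=0: no move → L
n=1: reaches L-position 0 → W
n=2: only reaches 1(W), which is W → L
n=3: reaches L-position 2 → W
n=4: reaches L-position 2 → W
n=5: only reaches 4(W), which is W → L
n=6: reaches L-position 5 → W
n=7: only reaches 6(W), which is W → L
n=8: reaches L-position 7 → W
n=9: only reaches 6(W), 8(W), all W → L
n=10: reaches L-position 5 → W
n=11: only reaches 10(W), which is W → L
n=12: reaches L-position 9 → W
n=13: only reaches 12(W), which is W → L
n=14: reaches L-position 7 → W
n=15: only reaches 10(W), 12(W), 14(W), all W → L
n=16: reaches L-position 15 → W
n=17: only reaches 16(W), which is W → L
n=18: reaches L-position 9 → W
n=19: only reaches 18(W), which is W → L
n=20: reaches L-position 15 → W
n=21: only reaches 14(W), 18(W), 20(W), all W → L
n=22: reaches L-position 11 → W
n=23: only reaches 22(W), which is W → L
n=24: reaches L-position 21 → W
n=25: only reaches 20(W), 24(W), all W → L
n=26: reaches L-position 13 → W
n=27: only reaches 18(W), 24(W), 26(W), all W → L
n=28: reaches L-position 21 → W
n=29: only reaches 28(W), which is W → L
n=30: reaches L-position 15 → W
n=31: only reaches 30(W), which is W → L
n=32: reaches L-position 31 → W
n=33: only reaches 22(W), 30(W), 32(W), all W → L
n=34: reaches L-position 17 → W
n=35: only reaches 28(W), 30(W), 34(W), all W → L
n=36: reaches L-position 27 → W
n=37: only reaches 36(W), which is W → L
n=38: reaches L-position 19 → W
n=39: only reaches 26(W), 36(W), 38(W), all W → L
n=40: reaches L-position 35 → W
The losing starting values of n are exactly the entries labelled L in this table (20 of them).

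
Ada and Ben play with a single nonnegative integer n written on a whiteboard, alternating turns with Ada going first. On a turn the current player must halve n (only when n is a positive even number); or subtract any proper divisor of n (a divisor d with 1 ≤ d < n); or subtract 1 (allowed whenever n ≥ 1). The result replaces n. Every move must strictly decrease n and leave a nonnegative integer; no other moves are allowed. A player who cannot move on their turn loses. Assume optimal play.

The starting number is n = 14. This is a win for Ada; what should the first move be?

Label each position W (a win for the player to move) or L (a loss). A position with no legal move is L; any other position is W exactly when some move reaches an L, and L when every move reaches a W.
n=0: no move → L
n=1: can move to 0, which is L ⇒ W
n=2: the only move is to 1(W), a W ⇒ L
n=3: can move to 2, which is L ⇒ W
n=4: can move to 2, which is L ⇒ W
n=5: the only move is to 4(W), a W ⇒ L
n=6: can move to 5, which is L ⇒ W
n=7: the only move is to 6(W), a W ⇒ L
n=8: can move to 7, which is L ⇒ W
n=9: moves to 6(W), 8(W); every one is W ⇒ L
n=10: can move to 5, which is L ⇒ W
n=11: the only move is to 10(W), a W ⇒ L
n=12: can move to 9, which is L ⇒ W
n=13: the only move is to 12(W), a W ⇒ L
n=14: can move to 7, which is L ⇒ W
From 14, the L positions reachable in one move are: 7, 13. Any move reaching one of these is winning.

Move to 7.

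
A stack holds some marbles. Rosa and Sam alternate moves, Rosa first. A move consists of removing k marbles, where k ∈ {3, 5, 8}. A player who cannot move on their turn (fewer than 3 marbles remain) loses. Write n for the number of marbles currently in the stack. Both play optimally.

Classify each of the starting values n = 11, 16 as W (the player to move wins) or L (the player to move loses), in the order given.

Positions with no move are L. A position that does have a move is losing for the player to move precisely when every available move leads to a winning position for the opponent. Fill in the labels:
n=0: no move → L
n=1: no move → L
n=2: no move → L
n=3: can move to 0, which is L ⇒ W
n=4: can move to 1, which is L ⇒ W
n=5: can move to 2, which is L ⇒ W
n=6: can move to 1, which is L ⇒ W
n=7: can move to 2, which is L ⇒ W
n=8: can move to 0, which is L ⇒ W
n=9: can move to 1, which is L ⇒ W
n=10: can move to 2, which is L ⇒ W
n=11: moves to 8(W), 6(W), 3(W); every one is W ⇒ L
n=12: moves to 9(W), 7(W), 4(W); every one is W ⇒ L
n=13: moves to 10(W), 8(W), 5(W); every one is W ⇒ L
n=14: can move to 11, which is L ⇒ W
n=15: can move to 12, which is L ⇒ W
n=16: can move to 13, which is L ⇒ W

11: L, 16: W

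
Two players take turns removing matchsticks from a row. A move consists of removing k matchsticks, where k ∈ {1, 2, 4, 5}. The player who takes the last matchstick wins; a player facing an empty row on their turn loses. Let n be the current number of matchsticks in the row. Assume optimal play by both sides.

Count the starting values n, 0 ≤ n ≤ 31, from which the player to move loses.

11

Use the standard recursion: the mover loses at a terminal position; elsewhere, the mover wins exactly when some move hands the opponent an L position.
n=0: no move → L
n=1: W (go to 0, an L position)
n=2: W (go to 0, an L position)
n=3: L (options 2(W), 1(W) are all W)
n=4: W (go to 3, an L position)
n=5: W (go to 3, an L position)
n=6: L (options 5(W), 4(W), 2(W), 1(W) are all W)
n=7: W (go to 6, an L position)
n=8: W (go to 6, an L position)
n=9: L (options 8(W), 7(W), 5(W), 4(W) are all W)
n=10: W (go to 9, an L position)
n=11: W (go to 9, an L position)
n=12: L (options 11(W), 10(W), 8(W), 7(W) are all W)
n=13: W (go to 12, an L position)
n=14: W (go to 12, an L position)
n=15: L (options 14(W), 13(W), 11(W), 10(W) are all W)
n=16: W (go to 15, an L position)
n=17: W (go to 15, an L position)
n=18: L (options 17(W), 16(W), 14(W), 13(W) are all W)
n=19: W (go to 18, an L position)
n=20: W (go to 18, an L position)
n=21: L (options 20(W), 19(W), 17(W), 16(W) are all W)
n=22: W (go to 21, an L position)
n=23: W (go to 21, an L position)
n=24: L (options 23(W), 22(W), 20(W), 19(W) are all W)
n=25: W (go to 24, an L position)
n=26: W (go to 24, an L position)
n=27: L (options 26(W), 25(W), 23(W), 22(W) are all W)
n=28: W (go to 27, an L position)
n=29: W (go to 27, an L position)
n=30: L (options 29(W), 28(W), 26(W), 25(W) are all W)
n=31: W (go to 30, an L position)
L entries with 0 ≤ n ≤ 31: n = 0, 3, 6, 9, 12, 15, 18, 21, 24, 27, 30; that makes 11.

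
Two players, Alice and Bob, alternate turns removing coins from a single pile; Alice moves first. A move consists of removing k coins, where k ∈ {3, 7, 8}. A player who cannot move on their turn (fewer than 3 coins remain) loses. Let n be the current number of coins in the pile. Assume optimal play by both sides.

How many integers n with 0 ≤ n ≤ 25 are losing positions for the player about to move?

10

Positions with no move are L. A position that does have a move is losing for the player to move precisely when every available move leads to a winning position for the opponent. Fill in the labels:
n=0: no move → L
n=1: no move → L
n=2: no move → L
n=3: reaches L-position 0 → W
n=4: reaches L-position 1 → W
n=5: reaches L-position 2 → W
n=6: only reaches 3(W), which is W → L
n=7: reaches L-position 0 → W
n=8: reaches L-position 1 → W
n=9: reaches L-position 6 → W
n=10: reaches L-position 2 → W
n=11: only reaches 8(W), 4(W), 3(W), all W → L
n=12: only reaches 9(W), 5(W), 4(W), all W → L
n=13: reaches L-position 6 → W
n=14: reaches L-position 11 → W
n=15: reaches L-position 12 → W
n=16: only reaches 13(W), 9(W), 8(W), all W → L
n=17: only reaches 14(W), 10(W), 9(W), all W → L
n=18: reaches L-position 11 → W
n=19: reaches L-position 16 → W
n=20: reaches L-position 17 → W
n=21: only reaches 18(W), 14(W), 13(W), all W → L
n=22: only reaches 19(W), 15(W), 14(W), all W → L
n=23: reaches L-position 16 → W
n=24: reaches L-position 21 → W
n=25: reaches L-position 22 → W
L entries with 0 ≤ n ≤ 25: n = 0, 1, 2, 6, 11, 12, 16, 17, 21, 22; that makes 10.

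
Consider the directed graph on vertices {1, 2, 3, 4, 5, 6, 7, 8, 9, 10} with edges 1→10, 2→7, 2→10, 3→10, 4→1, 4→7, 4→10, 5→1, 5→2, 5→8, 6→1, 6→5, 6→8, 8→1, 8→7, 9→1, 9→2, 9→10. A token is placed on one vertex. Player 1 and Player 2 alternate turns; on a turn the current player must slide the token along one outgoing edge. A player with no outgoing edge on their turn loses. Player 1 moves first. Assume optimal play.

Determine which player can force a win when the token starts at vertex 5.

Classify positions by backward induction: terminal positions (no move available) are L. From any other position, the mover wins iff some move reaches an L.
Every edge goes from a vertex to one that appears earlier in the order 7, 10, 2, 1, 4, 8, 5, 6, 3, 9, so processing vertices in that order labels each vertex after all of its successors.
7: no outgoing edge → L
10: no outgoing edge → L
2: →10(L), so W
1: →10(L), so W
4: →10(L), so W
8: →7(L), so W
5: →8(W), 1(W), 2(W) — all W, so L
6: →5(L), so W
3: →10(L), so W
9: →10(L), so W
Every move from 5 reaches a W position, so the mover loses.

Player 2 wins.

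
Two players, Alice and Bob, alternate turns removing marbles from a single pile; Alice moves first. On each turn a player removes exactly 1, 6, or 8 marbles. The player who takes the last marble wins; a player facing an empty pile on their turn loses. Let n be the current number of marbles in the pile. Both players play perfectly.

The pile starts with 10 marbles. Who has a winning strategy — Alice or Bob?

Alice wins.

Classify positions by backward induction: terminal positions (no move available) are L. From any other position, the mover wins iff some move reaches an L.
n=0: no move → L
n=1: W (go to 0, an L position)
n=2: L (sole option 1(W) is W)
n=3: W (go to 2, an L position)
n=4: L (sole option 3(W) is W)
n=5: W (go to 4, an L position)
n=6: W (go to 0, an L position)
n=7: L (options 6(W), 1(W) are all W)
n=8: W (go to 7, an L position)
n=9: L (options 8(W), 3(W), 1(W) are all W)
n=10: W (go to 9, an L position)
The starting position 10 is W: Alice should remove 1, leaving 9, handing over an L position.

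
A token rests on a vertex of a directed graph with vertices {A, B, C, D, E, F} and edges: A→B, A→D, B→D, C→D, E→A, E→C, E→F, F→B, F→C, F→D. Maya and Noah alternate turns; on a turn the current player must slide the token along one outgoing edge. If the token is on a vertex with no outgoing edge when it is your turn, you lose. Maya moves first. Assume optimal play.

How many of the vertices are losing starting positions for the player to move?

2

Use the standard recursion: the mover loses at a terminal position; elsewhere, the mover wins exactly when some move hands the opponent an L position.
Every edge goes from a vertex to one that appears earlier in the order D, B, C, F, A, E, so processing vertices in that order labels each vertex after all of its successors.
D: no outgoing edge → L
B: W (go to D, an L position)
C: W (go to D, an L position)
F: W (go to D, an L position)
A: W (go to D, an L position)
E: L (options A(W), F(W), C(W) are all W)
The L vertices are D, E; that is 2 in all.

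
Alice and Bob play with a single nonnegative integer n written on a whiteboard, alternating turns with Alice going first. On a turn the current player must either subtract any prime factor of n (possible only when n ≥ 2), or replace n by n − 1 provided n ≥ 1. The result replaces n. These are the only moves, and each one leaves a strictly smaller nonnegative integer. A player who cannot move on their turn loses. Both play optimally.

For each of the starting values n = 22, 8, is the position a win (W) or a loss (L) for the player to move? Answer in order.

Use the standard recursion: the mover loses at a terminal position; elsewhere, the mover wins exactly when some move hands the opponent an L position.
n=0: no move → L
n=1: →0(L), so W
n=2: →0(L), so W
n=3: →0(L), so W
n=4: →2(W), 3(W) — all W, so L
n=5: →0(L), so W
n=6: →4(L), so W
n=7: →0(L), so W
n=8: →6(W), 7(W) — all W, so L
n=9: →8(L), so W
n=10: →8(L), so W
n=11: →0(L), so W
n=12: →9(W), 10(W), 11(W) — all W, so L
n=13: →0(L), so W
n=14: →12(L), so W
n=15: →12(L), so W
n=16: →14(W), 15(W) — all W, so L
n=17: →0(L), so W
n=18: →16(L), so W
n=19: →0(L), so W
n=20: →15(W), 18(W), 19(W) — all W, so L
n=21: →20(L), so W
n=22: →20(L), so W

22: W, 8: L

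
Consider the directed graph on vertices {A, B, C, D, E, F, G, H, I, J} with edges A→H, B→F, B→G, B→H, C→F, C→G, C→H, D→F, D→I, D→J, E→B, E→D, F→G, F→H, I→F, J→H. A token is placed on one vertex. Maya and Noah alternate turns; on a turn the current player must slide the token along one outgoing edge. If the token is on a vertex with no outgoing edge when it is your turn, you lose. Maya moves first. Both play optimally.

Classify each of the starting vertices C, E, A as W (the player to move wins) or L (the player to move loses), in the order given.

Classify positions by backward induction: terminal positions (no move available) are L. From any other position, the mover wins iff some move reaches an L.
Every edge goes from a vertex to one that appears earlier in the order G, H, F, J, I, D, B, C, E, A, so processing vertices in that order labels each vertex after all of its successors.
G: no outgoing edge → L
H: no outgoing edge → L
F: can move to H, which is L ⇒ W
J: can move to H, which is L ⇒ W
I: the only move is to F(W), a W ⇒ L
D: can move to I, which is L ⇒ W
B: can move to H, which is L ⇒ W
C: can move to H, which is L ⇒ W
E: moves to B(W), D(W); every one is W ⇒ L
A: can move to H, which is L ⇒ W

C: W, E: L, A: W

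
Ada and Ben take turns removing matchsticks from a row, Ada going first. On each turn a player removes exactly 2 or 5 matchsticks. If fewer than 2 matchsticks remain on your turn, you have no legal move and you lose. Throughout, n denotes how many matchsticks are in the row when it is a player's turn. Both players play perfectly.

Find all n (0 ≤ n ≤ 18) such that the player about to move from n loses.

0, 1, 4, 7, 8, 11, 14, 15, 18

Use the standard recursion: the mover loses at a terminal position; elsewhere, the mover wins exactly when some move hands the opponent an L position.
n=0: no move → L
n=1: no move → L
n=2: can move to 0, which is L ⇒ W
n=3: can move to 1, which is L ⇒ W
n=4: the only move is to 2(W), a W ⇒ L
n=5: can move to 0, which is L ⇒ W
n=6: can move to 4, which is L ⇒ W
n=7: moves to 5(W), 2(W); every one is W ⇒ L
n=8: moves to 6(W), 3(W); every one is W ⇒ L
n=9: can move to 7, which is L ⇒ W
n=10: can move to 8, which is L ⇒ W
n=11: moves to 9(W), 6(W); every one is W ⇒ L
n=12: can move to 7, which is L ⇒ W
n=13: can move to 11, which is L ⇒ W
n=14: moves to 12(W), 9(W); every one is W ⇒ L
n=15: moves to 13(W), 10(W); every one is W ⇒ L
n=16: can move to 14, which is L ⇒ W
n=17: can move to 15, which is L ⇒ W
n=18: moves to 16(W), 13(W); every one is W ⇒ L
Reading off the rows marked L gives the requested list; there are 9 such values of n.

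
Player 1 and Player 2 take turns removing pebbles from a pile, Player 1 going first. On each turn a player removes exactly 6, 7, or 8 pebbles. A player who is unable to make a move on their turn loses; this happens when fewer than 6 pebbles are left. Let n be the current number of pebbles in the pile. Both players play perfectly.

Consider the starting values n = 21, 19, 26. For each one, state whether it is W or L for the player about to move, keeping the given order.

Build the W/L table. Terminal = L. A non-terminal position is W if it has a move to some L; otherwise it is L.
n=0: no move → L
n=1: no move → L
n=2: no move → L
n=3: no move → L
n=4: no move → L
n=5: no move → L
n=6: reaches L-position 0 → W
n=7: reaches L-position 1 → W
n=8: reaches L-position 2 → W
n=9: reaches L-position 3 → W
n=10: reaches L-position 4 → W
n=11: reaches L-position 5 → W
n=12: reaches L-position 5 → W
n=13: reaches L-position 5 → W
n=14: only reaches 8(W), 7(W), 6(W), all W → L
n=15: only reaches 9(W), 8(W), 7(W), all W → L
n=16: only reaches 10(W), 9(W), 8(W), all W → L
n=17: only reaches 11(W), 10(W), 9(W), all W → L
n=18: only reaches 12(W), 11(W), 10(W), all W → L
n=19: only reaches 13(W), 12(W), 11(W), all W → L
n=20: reaches L-position 14 → W
n=21: reaches L-position 15 → W
n=22: reaches L-position 16 → W
n=23: reaches L-position 17 → W
n=24: reaches L-position 18 → W
n=25: reaches L-position 19 → W
n=26: reaches L-position 19 → W

21: W, 19: L, 26: W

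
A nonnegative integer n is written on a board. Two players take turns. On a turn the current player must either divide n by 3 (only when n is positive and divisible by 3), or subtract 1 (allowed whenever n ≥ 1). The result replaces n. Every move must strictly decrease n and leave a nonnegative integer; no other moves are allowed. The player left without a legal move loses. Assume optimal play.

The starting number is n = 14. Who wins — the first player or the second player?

The first player wins.

Compute win/loss labels from the base case upward. A position with no move is L. Any other position is W if it can reach an L in one move, else L.
n=0: no move → L
n=1: →0(L), so W
n=2: →1(W) only, which is W, so L
n=3: →2(L), so W
n=4: →3(W) only, which is W, so L
n=5: →4(L), so W
n=6: →2(L), so W
n=7: →6(W) only, which is W, so L
n=8: →7(L), so W
n=9: →3(W), 8(W) — all W, so L
n=10: →9(L), so W
n=11: →10(W) only, which is W, so L
n=12: →4(L), so W
n=13: →12(W) only, which is W, so L
n=14: →13(L), so W
From 14 the player to move can move to 13, reaching an L position.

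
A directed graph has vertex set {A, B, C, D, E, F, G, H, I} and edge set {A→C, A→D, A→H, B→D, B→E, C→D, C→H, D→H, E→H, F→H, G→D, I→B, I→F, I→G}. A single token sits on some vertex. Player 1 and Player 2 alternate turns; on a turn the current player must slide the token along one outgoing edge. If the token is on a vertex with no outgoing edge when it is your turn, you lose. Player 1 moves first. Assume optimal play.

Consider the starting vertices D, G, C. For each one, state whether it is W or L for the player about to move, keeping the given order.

Use the standard recursion: the mover loses at a terminal position; elsewhere, the mover wins exactly when some move hands the opponent an L position.
Every edge goes from a vertex to one that appears earlier in the order H, D, E, C, B, F, G, I, A, so processing vertices in that order labels each vertex after all of its successors.
H: no outgoing edge → L
D: reaches L-position H → W
E: reaches L-position H → W
C: reaches L-position H → W
B: only reaches E(W), D(W), all W → L
F: reaches L-position H → W
G: only reaches D(W), which is W → L
I: reaches L-position G → W
A: reaches L-position H → W

D: W, G: L, C: W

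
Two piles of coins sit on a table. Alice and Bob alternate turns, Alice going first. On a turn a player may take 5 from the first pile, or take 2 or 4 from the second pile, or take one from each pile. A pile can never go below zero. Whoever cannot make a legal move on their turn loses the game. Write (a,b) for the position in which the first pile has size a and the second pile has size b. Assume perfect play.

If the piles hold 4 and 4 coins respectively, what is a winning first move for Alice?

Compute win/loss labels from the base case upward. A position with no move is L. Any other position is W if it can reach an L in one move, else L.
No move ever increases a pile, so every position that can arise here has a ≤ 4 and b ≤ 4; it is enough to label the cells with 0 ≤ a ≤ 4 and 0 ≤ b ≤ 4.
Every move lowers a or b (never raises either), so fill the grid row by row in increasing a, and left to right within a row: each cell's successors are then already labelled.
      b=0  b=1  b=2  b=3  b=4
a=0:    L    L    W    W    W
a=1:    L    W    W    L    W
a=2:    L    W    W    L    W
a=3:    L    W    W    L    W
a=4:    L    W    W    L    W
Cells with no legal move (terminal, hence L): (0,0), (0,1), (1,0), (2,0), (3,0), (4,0).
The remaining L cells, each justified by listing all of its moves:
(1,3): L (options (1,1)(W), (0,2)(W) are all W)
(2,3): L (options (2,1)(W), (1,2)(W) are all W)
(3,3): L (options (3,1)(W), (2,2)(W) are all W)
(4,3): L (options (4,1)(W), (3,2)(W) are all W)
Every other cell has at least one move into one of the L cells above, so it is W.
From (4,4), the L positions reachable in one move are: (4,0), (3,3). Any move reaching one of these is winning.

Move to (4,0).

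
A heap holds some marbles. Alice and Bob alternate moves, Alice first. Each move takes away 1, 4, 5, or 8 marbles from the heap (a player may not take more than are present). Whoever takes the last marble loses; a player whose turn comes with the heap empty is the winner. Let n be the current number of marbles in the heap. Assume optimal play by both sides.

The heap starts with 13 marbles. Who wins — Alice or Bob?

Alice wins.

Build the W/L table. Terminal = W. A non-terminal position is W if it has a move to some L; otherwise it is L.
n=0: no move; the opponent has just taken the last marble and therefore loses → W
n=1: →0(W) only, which is W, so L
n=2: →1(L), so W
n=3: →2(W) only, which is W, so L
n=4: →3(L), so W
n=5: →1(L), so W
n=6: →1(L), so W
n=7: →3(L), so W
n=8: →3(L), so W
n=9: →1(L), so W
n=10: →9(W), 6(W), 5(W), 2(W) — all W, so L
n=11: →10(L), so W
n=12: →11(W), 8(W), 7(W), 4(W) — all W, so L
n=13: →12(L), so W
From 13 Alice can remove 1, leaving 12, reaching an L position.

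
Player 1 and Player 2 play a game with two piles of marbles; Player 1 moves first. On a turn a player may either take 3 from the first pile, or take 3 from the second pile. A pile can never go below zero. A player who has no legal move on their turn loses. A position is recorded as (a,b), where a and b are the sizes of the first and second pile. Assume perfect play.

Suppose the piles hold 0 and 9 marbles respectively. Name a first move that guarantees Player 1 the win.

Move to (0,6).

Classify positions by backward induction: terminal positions (no move available) are L. From any other position, the mover wins iff some move reaches an L.
No move ever increases a pile, so every position that can arise here has a ≤ 0 and b ≤ 9; it is enough to label the cells with 0 ≤ a ≤ 0 and 0 ≤ b ≤ 9.
Every move lowers a or b (never raises either), so fill the grid row by row in increasing a, and left to right within a row: each cell's successors are then already labelled.
      b=0  b=1  b=2  b=3  b=4  b=5  b=6  b=7  b=8  b=9
a=0:    L    L    L    W    W    W    L    L    L    W
Cells with no legal move (terminal, hence L): (0,0), (0,1), (0,2).
The remaining L cells, each justified by listing all of its moves:
(0,6): only reaches (0,3)(W), which is W → L
(0,7): only reaches (0,4)(W), which is W → L
(0,8): only reaches (0,5)(W), which is W → L
Every other cell has at least one move into one of the L cells above, so it is W.
From (0,9), the L positions reachable in one move are: (0,6).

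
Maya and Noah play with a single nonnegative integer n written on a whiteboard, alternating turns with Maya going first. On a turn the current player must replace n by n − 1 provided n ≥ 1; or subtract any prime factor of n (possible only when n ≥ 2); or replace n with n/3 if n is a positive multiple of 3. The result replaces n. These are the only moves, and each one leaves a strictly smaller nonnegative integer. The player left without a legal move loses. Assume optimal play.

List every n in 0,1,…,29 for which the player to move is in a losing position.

0, 4, 8, 14, 18, 22, 25, 27

Label each position W (a win for the player to move) or L (a loss). A position with no legal move is L; any other position is W exactly when some move reaches an L, and L when every move reaches a W.
n=0: no move → L
n=1: can move to 0, which is L ⇒ W
n=2: can move to 0, which is L ⇒ W
n=3: can move to 0, which is L ⇒ W
n=4: moves to 2(W), 3(W); every one is W ⇒ L
n=5: can move to 0, which is L ⇒ W
n=6: can move to 4, which is L ⇒ W
n=7: can move to 0, which is L ⇒ W
n=8: moves to 6(W), 7(W); every one is W ⇒ L
n=9: can move to 8, which is L ⇒ W
n=10: can move to 8, which is L ⇒ W
n=11: can move to 0, which is L ⇒ W
n=12: can move to 4, which is L ⇒ W
n=13: can move to 0, which is L ⇒ W
n=14: moves to 7(W), 12(W), 13(W); every one is W ⇒ L
n=15: can move to 14, which is L ⇒ W
n=16: can move to 14, which is L ⇒ W
n=17: can move to 0, which is L ⇒ W
n=18: moves to 6(W), 15(W), 16(W), 17(W); every one is W ⇒ L
n=19: can move to 0, which is L ⇒ W
n=20: can move to 18, which is L ⇒ W
n=21: can move to 14, which is L ⇒ W
n=22: moves to 11(W), 20(W), 21(W); every one is W ⇒ L
n=23: can move to 0, which is L ⇒ W
n=24: can move to 8, which is L ⇒ W
n=25: moves to 20(W), 24(W); every one is W ⇒ L
n=26: can move to 25, which is L ⇒ W
n=27: moves to 9(W), 24(W), 26(W); every one is W ⇒ L
n=28: can move to 27, which is L ⇒ W
n=29: can move to 0, which is L ⇒ W
The losing starting values of n are exactly the entries labelled L in this table (8 of them).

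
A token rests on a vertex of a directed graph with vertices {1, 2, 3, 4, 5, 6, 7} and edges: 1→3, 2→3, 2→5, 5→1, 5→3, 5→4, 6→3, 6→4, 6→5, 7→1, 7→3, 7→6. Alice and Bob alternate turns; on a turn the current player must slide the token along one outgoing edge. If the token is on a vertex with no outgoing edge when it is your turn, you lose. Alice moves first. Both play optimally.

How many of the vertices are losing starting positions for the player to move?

2

Use the standard recursion: the mover loses at a terminal position; elsewhere, the mover wins exactly when some move hands the opponent an L position.
Every edge goes from a vertex to one that appears earlier in the order 4, 3, 1, 5, 6, 2, 7, so processing vertices in that order labels each vertex after all of its successors.
4: no outgoing edge → L
3: no outgoing edge → L
1: W (go to 3, an L position)
5: W (go to 3, an L position)
6: W (go to 3, an L position)
2: W (go to 3, an L position)
7: W (go to 3, an L position)
The L vertices are 3, 4; that is 2 in all.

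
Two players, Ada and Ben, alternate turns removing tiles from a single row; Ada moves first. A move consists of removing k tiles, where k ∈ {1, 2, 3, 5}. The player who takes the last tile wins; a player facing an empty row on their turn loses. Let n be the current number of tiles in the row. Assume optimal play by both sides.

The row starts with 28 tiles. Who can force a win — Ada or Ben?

Ben wins.

Positions with no move are L. A position that does have a move is losing for the player to move precisely when every available move leads to a winning position for the opponent. Fill in the labels:
n=0: no move → L
n=1: can move to 0, which is L ⇒ W
n=2: can move to 0, which is L ⇒ W
n=3: can move to 0, which is L ⇒ W
n=4: moves to 3(W), 2(W), 1(W); every one is W ⇒ L
n=5: can move to 4, which is L ⇒ W
n=6: can move to 4, which is L ⇒ W
n=7: can move to 4, which is L ⇒ W
n=8: moves to 7(W), 6(W), 5(W), 3(W); every one is W ⇒ L
n=9: can move to 8, which is L ⇒ W
n=10: can move to 8, which is L ⇒ W
n=11: can move to 8, which is L ⇒ W
n=12: moves to 11(W), 10(W), 9(W), 7(W); every one is W ⇒ L
n=13: can move to 12, which is L ⇒ W
n=14: can move to 12, which is L ⇒ W
n=15: can move to 12, which is L ⇒ W
n=16: moves to 15(W), 14(W), 13(W), 11(W); every one is W ⇒ L
n=17: can move to 16, which is L ⇒ W
n=18: can move to 16, which is L ⇒ W
n=19: can move to 16, which is L ⇒ W
n=20: moves to 19(W), 18(W), 17(W), 15(W); every one is W ⇒ L
n=21: can move to 20, which is L ⇒ W
n=22: can move to 20, which is L ⇒ W
n=23: can move to 20, which is L ⇒ W
n=24: moves to 23(W), 22(W), 21(W), 19(W); every one is W ⇒ L
n=25: can move to 24, which is L ⇒ W
n=26: can move to 24, which is L ⇒ W
n=27: can move to 24, which is L ⇒ W
n=28: moves to 27(W), 26(W), 25(W), 23(W); every one is W ⇒ L
The starting position 28 is L: whatever Ada does, the opponent receives a W position.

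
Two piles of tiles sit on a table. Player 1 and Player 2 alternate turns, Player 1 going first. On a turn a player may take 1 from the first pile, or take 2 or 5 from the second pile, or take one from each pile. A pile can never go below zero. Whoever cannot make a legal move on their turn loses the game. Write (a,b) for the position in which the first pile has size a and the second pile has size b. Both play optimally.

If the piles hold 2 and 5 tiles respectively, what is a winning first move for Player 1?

Positions with no move are L. A position that does have a move is losing for the player to move precisely when every available move leads to a winning position for the opponent. Fill in the labels:
No move ever increases a pile, so every position that can arise here has a ≤ 2 and b ≤ 5; it is enough to label the cells with 0 ≤ a ≤ 2 and 0 ≤ b ≤ 5.
Every move lowers a or b (never raises either), so fill the grid row by row in increasing a, and left to right within a row: each cell's successors are then already labelled.
      b=0  b=1  b=2  b=3  b=4  b=5
a=0:    L    L    W    W    L    W
a=1:    W    W    W    L    W    W
a=2:    L    L    W    W    W    W
Cells with no legal move (terminal, hence L): (0,0), (0,1).
The remaining L cells, each justified by listing all of its moves:
(0,4): L (sole option (0,2)(W) is W)
(1,3): L (options (0,3)(W), (1,1)(W), (0,2)(W) are all W)
(2,0): L (sole option (1,0)(W) is W)
(2,1): L (options (1,1)(W), (1,0)(W) are all W)
Every other cell has at least one move into one of the L cells above, so it is W.
From (2,5), the L positions reachable in one move are: (2,0).

Move to (2,0).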